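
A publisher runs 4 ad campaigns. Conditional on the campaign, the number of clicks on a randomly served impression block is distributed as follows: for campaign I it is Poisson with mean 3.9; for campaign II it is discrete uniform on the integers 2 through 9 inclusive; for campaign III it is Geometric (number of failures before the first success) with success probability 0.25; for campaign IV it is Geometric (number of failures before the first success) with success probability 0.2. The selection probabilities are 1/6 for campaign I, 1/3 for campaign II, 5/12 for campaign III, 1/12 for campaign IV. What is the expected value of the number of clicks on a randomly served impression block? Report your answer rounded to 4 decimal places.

Component means — I: 3.9; II: 5.5; III: 3; IV: 4.
E[X] = 0.166667·3.9 + 0.333333·5.5 + 0.416667·3 + 0.0833333·4 = 4.06667.

4.0667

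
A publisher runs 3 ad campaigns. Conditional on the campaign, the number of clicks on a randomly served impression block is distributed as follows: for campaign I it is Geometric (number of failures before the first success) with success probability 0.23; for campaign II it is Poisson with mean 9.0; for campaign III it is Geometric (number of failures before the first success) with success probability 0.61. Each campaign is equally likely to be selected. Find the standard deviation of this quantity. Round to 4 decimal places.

4.5092

Per component, I: μ=3.34783, E[X²]=25.7637; II: μ=9, E[X²]=90; III: μ=0.639344, E[X²]=1.45687.
E[X] = 0.333333·3.34783 + 0.333333·9 + 0.333333·0.639344 = 4.32906.
E[X²] = 0.333333·25.7637 + 0.333333·90 + 0.333333·1.45687 = 39.0735.
Var(X) = E[X²] − (E[X])² = 39.0735 − 18.7407 = 20.3328.
SD(X) = √20.3328 = 4.50919.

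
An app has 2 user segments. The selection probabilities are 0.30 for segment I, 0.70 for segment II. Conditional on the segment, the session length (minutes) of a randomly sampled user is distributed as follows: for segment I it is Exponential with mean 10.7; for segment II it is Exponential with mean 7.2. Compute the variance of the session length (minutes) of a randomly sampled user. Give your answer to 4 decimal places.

Per component, I: μ=10.7, E[X²]=228.98; II: μ=7.2, E[X²]=103.68.
E[X] = 0.3·10.7 + 0.7·7.2 = 8.25.
E[X²] = 0.3·228.98 + 0.7·103.68 = 141.27.
Var(X) = E[X²] − (E[X])² = 141.27 − 68.0625 = 73.2075.

73.2075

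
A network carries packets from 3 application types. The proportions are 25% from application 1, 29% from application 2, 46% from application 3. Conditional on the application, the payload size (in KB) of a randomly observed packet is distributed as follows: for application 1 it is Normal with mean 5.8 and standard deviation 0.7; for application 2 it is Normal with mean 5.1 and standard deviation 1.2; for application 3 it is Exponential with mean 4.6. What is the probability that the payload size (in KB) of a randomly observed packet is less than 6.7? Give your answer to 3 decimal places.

Conditional on each application, P(X < 6.7): 1: 0.900729; 2: 0.908789; 3: 0.766955.
By total probability, P(X < 6.7) = 0.25·0.900729 + 0.29·0.908789 + 0.46·0.766955 = 0.84153.

0.842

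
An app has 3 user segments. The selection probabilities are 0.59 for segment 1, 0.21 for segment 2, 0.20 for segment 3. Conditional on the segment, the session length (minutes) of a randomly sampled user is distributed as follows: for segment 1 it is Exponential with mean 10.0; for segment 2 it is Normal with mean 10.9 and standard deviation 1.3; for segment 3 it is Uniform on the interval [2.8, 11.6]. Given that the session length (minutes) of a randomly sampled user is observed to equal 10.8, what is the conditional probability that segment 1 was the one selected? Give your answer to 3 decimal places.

Likelihoods f(10.8 | ·): 1: 0.0339596; 2: 0.305972; 3: 0.113636.
Posterior ∝ prior × likelihood. Numerator for 1: 0.59·0.0339596 = 0.0200361.
Normalizing constant: 0.59·0.0339596 + 0.21·0.305972 + 0.2·0.113636 = 0.107018.
P(1 | observation) = 0.0200361 / 0.107018 = 0.187223.

0.187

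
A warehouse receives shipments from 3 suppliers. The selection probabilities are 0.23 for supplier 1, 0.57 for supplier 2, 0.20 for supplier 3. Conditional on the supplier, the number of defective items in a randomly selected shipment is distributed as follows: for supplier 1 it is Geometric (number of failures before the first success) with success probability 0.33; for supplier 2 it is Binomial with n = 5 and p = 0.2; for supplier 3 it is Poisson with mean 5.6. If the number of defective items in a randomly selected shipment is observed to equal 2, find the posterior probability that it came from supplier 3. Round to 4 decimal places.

0.0714

Likelihoods P(X=2 | ·): 1: 0.148137; 2: 0.2048; 3: 0.0579825.
Posterior ∝ prior × likelihood. Numerator for 3: 0.2·0.0579825 = 0.0115965.
Normalizing constant: 0.23·0.148137 + 0.57·0.2048 + 0.2·0.0579825 = 0.162404.
P(3 | observation) = 0.0115965 / 0.162404 = 0.0714053.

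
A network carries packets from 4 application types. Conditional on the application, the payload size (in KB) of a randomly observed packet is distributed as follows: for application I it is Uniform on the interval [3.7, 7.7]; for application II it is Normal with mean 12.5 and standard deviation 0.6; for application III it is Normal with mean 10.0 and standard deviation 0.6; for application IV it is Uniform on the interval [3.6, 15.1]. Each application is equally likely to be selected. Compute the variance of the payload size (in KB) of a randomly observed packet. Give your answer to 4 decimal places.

9.1840

Per component, I: μ=5.7, E[X²]=33.8233; II: μ=12.5, E[X²]=156.61; III: μ=10, E[X²]=100.36; IV: μ=9.35, E[X²]=98.4433.
E[X] = 0.25·5.7 + 0.25·12.5 + 0.25·10 + 0.25·9.35 = 9.3875.
E[X²] = 0.25·33.8233 + 0.25·156.61 + 0.25·100.36 + 0.25·98.4433 = 97.3092.
Var(X) = E[X²] − (E[X])² = 97.3092 − 88.1252 = 9.18401.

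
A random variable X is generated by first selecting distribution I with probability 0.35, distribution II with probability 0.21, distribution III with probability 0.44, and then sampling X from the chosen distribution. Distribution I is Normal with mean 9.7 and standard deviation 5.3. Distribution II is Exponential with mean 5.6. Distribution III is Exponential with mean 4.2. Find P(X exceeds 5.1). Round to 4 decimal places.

Conditional on each component, P(X > 5.1): I: 0.807282; II: 0.402237; III: 0.296922.
By total probability, P(X > 5.1) = 0.35·0.807282 + 0.21·0.402237 + 0.44·0.296922 = 0.497664.

0.4977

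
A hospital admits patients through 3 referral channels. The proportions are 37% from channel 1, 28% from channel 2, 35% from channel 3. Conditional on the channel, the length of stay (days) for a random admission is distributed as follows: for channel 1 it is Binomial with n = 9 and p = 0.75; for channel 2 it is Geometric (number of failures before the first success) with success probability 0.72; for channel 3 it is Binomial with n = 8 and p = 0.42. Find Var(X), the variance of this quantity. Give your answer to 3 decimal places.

8.003

Per component, 1: μ=6.75, E[X²]=47.25; 2: μ=0.388889, E[X²]=0.691358; 3: μ=3.36, E[X²]=13.2384.
E[X] = 0.37·6.75 + 0.28·0.388889 + 0.35·3.36 = 3.78239.
E[X²] = 0.37·47.25 + 0.28·0.691358 + 0.35·13.2384 = 22.3095.
Var(X) = E[X²] − (E[X])² = 22.3095 − 14.3065 = 8.00305.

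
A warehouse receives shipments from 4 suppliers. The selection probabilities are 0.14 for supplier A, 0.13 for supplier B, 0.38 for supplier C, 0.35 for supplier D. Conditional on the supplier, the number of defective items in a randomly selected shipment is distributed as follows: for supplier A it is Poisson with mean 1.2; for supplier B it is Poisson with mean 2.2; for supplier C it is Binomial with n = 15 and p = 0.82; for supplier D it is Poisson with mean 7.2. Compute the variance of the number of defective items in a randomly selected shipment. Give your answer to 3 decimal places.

21.788

Per component, A: μ=1.2, E[X²]=2.64; B: μ=2.2, E[X²]=7.04; C: μ=12.3, E[X²]=153.504; D: μ=7.2, E[X²]=59.04.
E[X] = 0.14·1.2 + 0.13·2.2 + 0.38·12.3 + 0.35·7.2 = 7.648.
E[X²] = 0.14·2.64 + 0.13·7.04 + 0.38·153.504 + 0.35·59.04 = 80.2803.
Var(X) = E[X²] − (E[X])² = 80.2803 − 58.4919 = 21.7884.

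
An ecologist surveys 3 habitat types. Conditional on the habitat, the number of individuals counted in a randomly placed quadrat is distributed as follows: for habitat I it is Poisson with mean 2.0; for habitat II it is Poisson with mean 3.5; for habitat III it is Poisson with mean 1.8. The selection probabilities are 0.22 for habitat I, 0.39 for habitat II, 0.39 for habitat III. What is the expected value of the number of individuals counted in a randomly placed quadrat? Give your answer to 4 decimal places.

Component means — I: 2; II: 3.5; III: 1.8.
E[X] = 0.22·2 + 0.39·3.5 + 0.39·1.8 = 2.507.

2.5070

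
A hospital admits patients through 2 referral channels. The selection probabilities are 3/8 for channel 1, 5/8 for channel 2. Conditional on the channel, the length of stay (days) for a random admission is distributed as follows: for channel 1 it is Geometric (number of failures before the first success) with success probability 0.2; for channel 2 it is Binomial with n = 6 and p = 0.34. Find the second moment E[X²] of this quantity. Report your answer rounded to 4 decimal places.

For each component E[X²] = Var + (mean)², giving 1: 36; 2: 5.508.
Overall E[X²] = 0.375·36 + 0.625·5.508 = 16.9425.

16.9425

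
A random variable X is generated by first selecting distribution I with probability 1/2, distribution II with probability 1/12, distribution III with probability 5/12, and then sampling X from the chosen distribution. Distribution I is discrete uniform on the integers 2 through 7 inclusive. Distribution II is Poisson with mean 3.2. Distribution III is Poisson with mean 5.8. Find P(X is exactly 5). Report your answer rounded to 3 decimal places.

0.162

Conditional on each component, P(X = 5): I: 0.166667; II: 0.113979; III: 0.165596.
By total probability, P(X = 5) = 0.5·0.166667 + 0.0833333·0.113979 + 0.416667·0.165596 = 0.16183.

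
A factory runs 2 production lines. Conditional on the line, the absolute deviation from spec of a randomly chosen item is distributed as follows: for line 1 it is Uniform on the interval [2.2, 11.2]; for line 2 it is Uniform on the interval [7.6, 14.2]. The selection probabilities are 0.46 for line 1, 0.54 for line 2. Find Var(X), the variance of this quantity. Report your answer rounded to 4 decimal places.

Per component, 1: μ=6.7, E[X²]=51.64; 2: μ=10.9, E[X²]=122.44.
E[X] = 0.46·6.7 + 0.54·10.9 = 8.968.
E[X²] = 0.46·51.64 + 0.54·122.44 = 89.872.
Var(X) = E[X²] − (E[X])² = 89.872 − 80.425 = 9.44698.

9.4470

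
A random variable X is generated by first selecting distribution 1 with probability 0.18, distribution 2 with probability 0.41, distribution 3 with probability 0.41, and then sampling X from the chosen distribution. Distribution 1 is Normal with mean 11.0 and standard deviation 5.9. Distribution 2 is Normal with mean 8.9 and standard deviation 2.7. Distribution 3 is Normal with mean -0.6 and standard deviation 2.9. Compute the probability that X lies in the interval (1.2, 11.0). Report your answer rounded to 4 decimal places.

0.5105

Conditional on each component, P(1.2 < X < 11.0): 1: 0.451645; 2: 0.779477; 3: 0.26737.
By total probability, P(1.2 < X < 11.0) = 0.18·0.451645 + 0.41·0.779477 + 0.41·0.26737 = 0.510503.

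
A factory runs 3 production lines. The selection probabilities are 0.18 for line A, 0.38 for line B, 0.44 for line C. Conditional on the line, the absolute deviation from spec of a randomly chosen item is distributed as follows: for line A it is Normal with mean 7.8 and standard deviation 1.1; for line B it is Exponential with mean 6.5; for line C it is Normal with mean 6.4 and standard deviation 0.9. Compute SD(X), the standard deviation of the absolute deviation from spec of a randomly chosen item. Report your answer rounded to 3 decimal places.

4.111

Per component, A: μ=7.8, E[X²]=62.05; B: μ=6.5, E[X²]=84.5; C: μ=6.4, E[X²]=41.77.
E[X] = 0.18·7.8 + 0.38·6.5 + 0.44·6.4 = 6.69.
E[X²] = 0.18·62.05 + 0.38·84.5 + 0.44·41.77 = 61.6578.
Var(X) = E[X²] − (E[X])² = 61.6578 − 44.7561 = 16.9017.
SD(X) = √16.9017 = 4.11117.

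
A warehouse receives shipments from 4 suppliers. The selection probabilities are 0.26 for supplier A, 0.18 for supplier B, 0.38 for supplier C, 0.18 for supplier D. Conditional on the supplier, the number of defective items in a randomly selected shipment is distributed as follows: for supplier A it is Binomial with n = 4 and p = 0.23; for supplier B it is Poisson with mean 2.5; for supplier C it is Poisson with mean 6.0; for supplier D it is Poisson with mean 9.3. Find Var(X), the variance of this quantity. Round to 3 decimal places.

13.622

Per component, A: μ=0.92, E[X²]=1.5548; B: μ=2.5, E[X²]=8.75; C: μ=6, E[X²]=42; D: μ=9.3, E[X²]=95.79.
E[X] = 0.26·0.92 + 0.18·2.5 + 0.38·6 + 0.18·9.3 = 4.6432.
E[X²] = 0.26·1.5548 + 0.18·8.75 + 0.38·42 + 0.18·95.79 = 35.1814.
Var(X) = E[X²] − (E[X])² = 35.1814 − 21.5593 = 13.6221.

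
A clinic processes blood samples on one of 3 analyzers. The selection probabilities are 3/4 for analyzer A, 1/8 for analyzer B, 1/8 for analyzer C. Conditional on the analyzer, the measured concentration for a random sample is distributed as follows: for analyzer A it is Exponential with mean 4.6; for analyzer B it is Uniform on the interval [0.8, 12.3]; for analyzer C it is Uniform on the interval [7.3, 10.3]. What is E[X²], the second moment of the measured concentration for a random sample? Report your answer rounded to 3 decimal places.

For each component E[X²] = Var + (mean)², giving A: 42.32; B: 53.9233; C: 78.19.
Overall E[X²] = 0.75·42.32 + 0.125·53.9233 + 0.125·78.19 = 48.2542.

48.254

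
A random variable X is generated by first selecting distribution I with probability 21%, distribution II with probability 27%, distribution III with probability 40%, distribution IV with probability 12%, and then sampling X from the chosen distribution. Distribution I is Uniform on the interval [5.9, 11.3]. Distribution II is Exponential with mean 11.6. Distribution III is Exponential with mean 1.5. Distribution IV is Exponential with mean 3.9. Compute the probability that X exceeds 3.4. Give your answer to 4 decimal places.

0.5031

Conditional on each component, P(X > 3.4): I: 1; II: 0.745945; III: 0.103657; IV: 0.4182.
By total probability, P(X > 3.4) = 0.21·1 + 0.27·0.745945 + 0.4·0.103657 + 0.12·0.4182 = 0.503052.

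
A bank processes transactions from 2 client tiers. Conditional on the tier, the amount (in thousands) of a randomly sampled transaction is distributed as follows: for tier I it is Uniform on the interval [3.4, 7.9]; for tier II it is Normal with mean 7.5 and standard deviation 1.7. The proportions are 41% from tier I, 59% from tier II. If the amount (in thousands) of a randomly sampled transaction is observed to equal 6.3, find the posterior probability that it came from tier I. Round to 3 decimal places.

0.458

Likelihoods f(6.3 | ·): I: 0.222222; II: 0.182921.
Posterior ∝ prior × likelihood. Numerator for I: 0.41·0.222222 = 0.0911111.
Normalizing constant: 0.41·0.222222 + 0.59·0.182921 = 0.199034.
P(I | observation) = 0.0911111 / 0.199034 = 0.457766.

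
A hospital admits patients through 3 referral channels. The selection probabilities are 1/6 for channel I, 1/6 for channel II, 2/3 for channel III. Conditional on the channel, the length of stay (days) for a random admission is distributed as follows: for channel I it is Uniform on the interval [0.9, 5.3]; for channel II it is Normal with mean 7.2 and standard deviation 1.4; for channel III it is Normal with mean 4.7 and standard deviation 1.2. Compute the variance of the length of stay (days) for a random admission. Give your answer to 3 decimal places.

3.001

Per component, I: μ=3.1, E[X²]=11.2233; II: μ=7.2, E[X²]=53.8; III: μ=4.7, E[X²]=23.53.
E[X] = 0.166667·3.1 + 0.166667·7.2 + 0.666667·4.7 = 4.85.
E[X²] = 0.166667·11.2233 + 0.166667·53.8 + 0.666667·23.53 = 26.5239.
Var(X) = E[X²] − (E[X])² = 26.5239 − 23.5225 = 3.00139.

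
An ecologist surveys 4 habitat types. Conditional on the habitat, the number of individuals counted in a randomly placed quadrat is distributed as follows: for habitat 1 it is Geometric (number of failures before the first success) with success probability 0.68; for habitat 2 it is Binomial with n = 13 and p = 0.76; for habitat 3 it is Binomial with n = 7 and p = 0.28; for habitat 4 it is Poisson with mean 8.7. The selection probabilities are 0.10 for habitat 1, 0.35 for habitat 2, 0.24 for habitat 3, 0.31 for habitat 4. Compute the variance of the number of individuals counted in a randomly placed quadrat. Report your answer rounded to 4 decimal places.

Per component, 1: μ=0.470588, E[X²]=0.913495; 2: μ=9.88, E[X²]=99.9856; 3: μ=1.96, E[X²]=5.2528; 4: μ=8.7, E[X²]=84.39.
E[X] = 0.1·0.470588 + 0.35·9.88 + 0.24·1.96 + 0.31·8.7 = 6.67246.
E[X²] = 0.1·0.913495 + 0.35·99.9856 + 0.24·5.2528 + 0.31·84.39 = 62.5079.
Var(X) = E[X²] − (E[X])² = 62.5079 − 44.5217 = 17.9862.

17.9862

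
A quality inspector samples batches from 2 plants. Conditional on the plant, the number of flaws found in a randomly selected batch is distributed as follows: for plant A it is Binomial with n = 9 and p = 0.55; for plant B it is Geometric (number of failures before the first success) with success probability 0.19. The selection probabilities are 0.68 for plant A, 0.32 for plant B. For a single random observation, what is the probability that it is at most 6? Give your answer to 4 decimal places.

0.8251

Conditional on each plant, P(X ≤ 6): A: 0.850497; B: 0.771232.
By total probability, P(X ≤ 6) = 0.68·0.850497 + 0.32·0.771232 = 0.825132.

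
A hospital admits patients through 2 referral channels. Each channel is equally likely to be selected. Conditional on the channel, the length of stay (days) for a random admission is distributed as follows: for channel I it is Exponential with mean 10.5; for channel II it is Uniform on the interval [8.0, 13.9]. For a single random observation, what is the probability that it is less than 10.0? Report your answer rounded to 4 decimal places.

0.4766

Conditional on each channel, P(X < 10.0): I: 0.614179; II: 0.338983.
By total probability, P(X < 10.0) = 0.5·0.614179 + 0.5·0.338983 = 0.476581.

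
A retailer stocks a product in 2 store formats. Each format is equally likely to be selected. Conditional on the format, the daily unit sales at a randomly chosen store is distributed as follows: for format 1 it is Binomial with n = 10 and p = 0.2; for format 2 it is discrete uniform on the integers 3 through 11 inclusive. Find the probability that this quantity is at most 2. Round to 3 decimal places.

0.339

Conditional on each format, P(X ≤ 2): 1: 0.6778; 2: 0.
By total probability, P(X ≤ 2) = 0.5·0.6778 + 0.5·0 = 0.3389.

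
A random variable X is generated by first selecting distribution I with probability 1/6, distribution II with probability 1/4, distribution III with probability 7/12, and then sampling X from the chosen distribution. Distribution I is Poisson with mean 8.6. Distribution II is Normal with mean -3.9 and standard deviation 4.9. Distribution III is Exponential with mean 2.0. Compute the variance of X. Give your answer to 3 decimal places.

Per component, I: μ=8.6, E[X²]=82.56; II: μ=-3.9, E[X²]=39.22; III: μ=2, E[X²]=8.
E[X] = 0.166667·8.6 + 0.25·-3.9 + 0.583333·2 = 1.625.
E[X²] = 0.166667·82.56 + 0.25·39.22 + 0.583333·8 = 28.2317.
Var(X) = E[X²] − (E[X])² = 28.2317 − 2.64062 = 25.591.

25.591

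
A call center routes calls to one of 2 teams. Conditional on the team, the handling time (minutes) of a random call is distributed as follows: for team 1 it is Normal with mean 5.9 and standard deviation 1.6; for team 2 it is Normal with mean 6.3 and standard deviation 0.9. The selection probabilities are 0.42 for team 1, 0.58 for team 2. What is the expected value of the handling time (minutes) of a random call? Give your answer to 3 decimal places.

Component means — 1: 5.9; 2: 6.3.
E[X] = 0.42·5.9 + 0.58·6.3 = 6.132.

6.132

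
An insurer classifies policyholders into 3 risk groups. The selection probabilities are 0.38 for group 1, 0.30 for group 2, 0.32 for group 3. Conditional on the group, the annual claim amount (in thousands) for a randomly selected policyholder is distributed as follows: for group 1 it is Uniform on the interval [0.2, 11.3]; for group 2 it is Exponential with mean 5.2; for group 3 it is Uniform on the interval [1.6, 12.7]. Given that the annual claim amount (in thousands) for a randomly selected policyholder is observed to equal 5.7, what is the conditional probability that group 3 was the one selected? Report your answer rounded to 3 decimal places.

Likelihoods f(5.7 | ·): 1: 0.0900901; 2: 0.0642604; 3: 0.0900901.
Posterior ∝ prior × likelihood. Numerator for 3: 0.32·0.0900901 = 0.0288288.
Normalizing constant: 0.38·0.0900901 + 0.3·0.0642604 + 0.32·0.0900901 = 0.0823412.
P(3 | observation) = 0.0288288 / 0.0823412 = 0.350114.

0.350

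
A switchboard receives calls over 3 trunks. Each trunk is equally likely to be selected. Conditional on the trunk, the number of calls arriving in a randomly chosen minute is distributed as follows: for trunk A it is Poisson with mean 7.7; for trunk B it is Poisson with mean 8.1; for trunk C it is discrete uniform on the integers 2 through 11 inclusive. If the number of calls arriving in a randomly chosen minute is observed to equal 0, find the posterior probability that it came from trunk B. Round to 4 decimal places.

Likelihoods P(X=0 | ·): A: 0.000452827; B: 0.000303539; C: 0.
Posterior ∝ prior × likelihood. Numerator for B: 0.333333·0.000303539 = 0.00010118.
Normalizing constant: 0.333333·0.000452827 + 0.333333·0.000303539 + 0.333333·0 = 0.000252122.
P(B | observation) = 0.00010118 / 0.000252122 = 0.401312.

0.4013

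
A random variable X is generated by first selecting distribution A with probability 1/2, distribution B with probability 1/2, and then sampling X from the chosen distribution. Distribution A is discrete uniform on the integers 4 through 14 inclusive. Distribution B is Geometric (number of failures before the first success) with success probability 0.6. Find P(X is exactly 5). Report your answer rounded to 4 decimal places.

0.0485

Conditional on each component, P(X = 5): A: 0.0909091; B: 0.006144.
By total probability, P(X = 5) = 0.5·0.0909091 + 0.5·0.006144 = 0.0485265.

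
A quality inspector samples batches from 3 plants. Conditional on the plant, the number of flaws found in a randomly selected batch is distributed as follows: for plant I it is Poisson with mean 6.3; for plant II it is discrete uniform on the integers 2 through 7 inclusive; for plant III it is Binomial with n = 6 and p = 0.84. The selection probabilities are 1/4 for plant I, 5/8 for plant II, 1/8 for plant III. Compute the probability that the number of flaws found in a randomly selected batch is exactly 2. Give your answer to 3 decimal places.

0.114

Conditional on each plant, P(X = 2): I: 0.0364415; II: 0.166667; III: 0.00693633.
By total probability, P(X = 2) = 0.25·0.0364415 + 0.625·0.166667 + 0.125·0.00693633 = 0.114144.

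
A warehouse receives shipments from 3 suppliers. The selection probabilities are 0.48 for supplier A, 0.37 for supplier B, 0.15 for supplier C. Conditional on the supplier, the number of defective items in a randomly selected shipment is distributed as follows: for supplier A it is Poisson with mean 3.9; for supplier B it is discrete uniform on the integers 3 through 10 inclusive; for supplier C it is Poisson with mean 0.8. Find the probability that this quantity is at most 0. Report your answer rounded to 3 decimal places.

Conditional on each supplier, P(X ≤ 0): A: 0.0202419; B: 0; C: 0.449329.
By total probability, P(X ≤ 0) = 0.48·0.0202419 + 0.37·0 + 0.15·0.449329 = 0.0771155.

0.077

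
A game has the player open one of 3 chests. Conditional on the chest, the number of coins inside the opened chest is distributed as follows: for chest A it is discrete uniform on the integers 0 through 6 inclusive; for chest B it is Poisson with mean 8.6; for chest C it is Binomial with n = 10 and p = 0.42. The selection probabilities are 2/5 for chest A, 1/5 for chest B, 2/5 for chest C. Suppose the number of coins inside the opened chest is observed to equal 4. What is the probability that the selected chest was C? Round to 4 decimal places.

Likelihoods P(X=4 | ·): A: 0.142857; B: 0.0419614; C: 0.248762.
Posterior ∝ prior × likelihood. Numerator for C: 0.4·0.248762 = 0.0995049.
Normalizing constant: 0.4·0.142857 + 0.2·0.0419614 + 0.4·0.248762 = 0.16504.
P(C | observation) = 0.0995049 / 0.16504 = 0.602914.

0.6029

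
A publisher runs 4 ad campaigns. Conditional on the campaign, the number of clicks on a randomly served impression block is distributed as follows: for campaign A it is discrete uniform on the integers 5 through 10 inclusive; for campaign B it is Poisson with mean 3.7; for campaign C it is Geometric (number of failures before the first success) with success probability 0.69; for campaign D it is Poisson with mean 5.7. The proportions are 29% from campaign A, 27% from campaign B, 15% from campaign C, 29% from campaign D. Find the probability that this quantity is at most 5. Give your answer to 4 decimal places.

Conditional on each campaign, P(X ≤ 5): A: 0.166667; B: 0.830088; C: 0.999112; D: 0.494985.
By total probability, P(X ≤ 5) = 0.29·0.166667 + 0.27·0.830088 + 0.15·0.999112 + 0.29·0.494985 = 0.56587.

0.5659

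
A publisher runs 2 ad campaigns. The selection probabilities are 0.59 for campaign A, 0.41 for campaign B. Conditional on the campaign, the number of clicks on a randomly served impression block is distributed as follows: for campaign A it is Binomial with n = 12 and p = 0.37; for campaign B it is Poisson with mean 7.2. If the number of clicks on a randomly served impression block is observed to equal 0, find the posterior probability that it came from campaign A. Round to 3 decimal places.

Likelihoods P(X=0 | ·): A: 0.00390919; B: 0.000746586.
Posterior ∝ prior × likelihood. Numerator for A: 0.59·0.00390919 = 0.00230642.
Normalizing constant: 0.59·0.00390919 + 0.41·0.000746586 = 0.00261252.
P(A | observation) = 0.00230642 / 0.00261252 = 0.882833.

0.883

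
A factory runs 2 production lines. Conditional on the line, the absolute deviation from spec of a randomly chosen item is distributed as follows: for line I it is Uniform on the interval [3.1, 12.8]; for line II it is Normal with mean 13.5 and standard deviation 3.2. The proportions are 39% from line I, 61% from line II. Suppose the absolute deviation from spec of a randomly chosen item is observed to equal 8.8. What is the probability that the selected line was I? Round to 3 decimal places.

0.609

Likelihoods f(8.8 | ·): I: 0.103093; II: 0.0423959.
Posterior ∝ prior × likelihood. Numerator for I: 0.39·0.103093 = 0.0402062.
Normalizing constant: 0.39·0.103093 + 0.61·0.0423959 = 0.0660677.
P(I | observation) = 0.0402062 / 0.0660677 = 0.60856.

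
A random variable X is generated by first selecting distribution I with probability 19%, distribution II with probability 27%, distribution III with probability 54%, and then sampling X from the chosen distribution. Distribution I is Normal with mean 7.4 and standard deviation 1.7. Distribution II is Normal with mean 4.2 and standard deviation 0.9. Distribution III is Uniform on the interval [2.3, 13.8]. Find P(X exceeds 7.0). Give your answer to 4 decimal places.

0.4322

Conditional on each component, P(X > 7.0): I: 0.59301; II: 0.000931924; III: 0.591304.
By total probability, P(X > 7.0) = 0.19·0.59301 + 0.27·0.000931924 + 0.54·0.591304 = 0.432228.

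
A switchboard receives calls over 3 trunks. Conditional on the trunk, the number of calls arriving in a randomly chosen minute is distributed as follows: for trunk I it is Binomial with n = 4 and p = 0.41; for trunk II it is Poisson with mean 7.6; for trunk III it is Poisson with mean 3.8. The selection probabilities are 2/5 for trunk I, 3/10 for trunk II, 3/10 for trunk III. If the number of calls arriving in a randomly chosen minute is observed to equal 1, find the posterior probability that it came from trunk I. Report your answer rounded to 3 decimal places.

0.835

Likelihoods P(X=1 | ·): I: 0.336822; II: 0.00380343; III: 0.0850089.
Posterior ∝ prior × likelihood. Numerator for I: 0.4·0.336822 = 0.134729.
Normalizing constant: 0.4·0.336822 + 0.3·0.00380343 + 0.3·0.0850089 = 0.161372.
P(I | observation) = 0.134729 / 0.161372 = 0.834893.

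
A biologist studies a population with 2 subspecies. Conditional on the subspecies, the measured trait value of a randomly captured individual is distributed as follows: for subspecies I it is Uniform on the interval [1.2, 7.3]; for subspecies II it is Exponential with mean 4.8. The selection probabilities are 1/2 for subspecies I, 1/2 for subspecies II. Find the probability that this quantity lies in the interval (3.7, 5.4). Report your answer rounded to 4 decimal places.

Conditional on each subspecies, P(3.7 < X < 5.4): I: 0.278689; II: 0.137975.
By total probability, P(3.7 < X < 5.4) = 0.5·0.278689 + 0.5·0.137975 = 0.208332.

0.2083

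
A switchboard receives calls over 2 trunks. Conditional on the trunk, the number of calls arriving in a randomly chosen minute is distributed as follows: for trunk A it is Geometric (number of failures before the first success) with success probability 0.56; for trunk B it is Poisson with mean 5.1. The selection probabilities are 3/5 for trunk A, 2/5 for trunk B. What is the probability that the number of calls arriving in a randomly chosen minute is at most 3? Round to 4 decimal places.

Conditional on each trunk, P(X ≤ 3): A: 0.962519; B: 0.251268.
By total probability, P(X ≤ 3) = 0.6·0.962519 + 0.4·0.251268 = 0.678019.

0.6780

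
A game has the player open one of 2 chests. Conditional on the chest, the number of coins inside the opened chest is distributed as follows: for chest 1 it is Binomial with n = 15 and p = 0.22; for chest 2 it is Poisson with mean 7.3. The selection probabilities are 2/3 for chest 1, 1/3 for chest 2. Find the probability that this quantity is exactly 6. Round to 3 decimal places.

Conditional on each chest, P(X = 6): 1: 0.0606445; 2: 0.141989.
By total probability, P(X = 6) = 0.666667·0.0606445 + 0.333333·0.141989 = 0.0877594.

0.088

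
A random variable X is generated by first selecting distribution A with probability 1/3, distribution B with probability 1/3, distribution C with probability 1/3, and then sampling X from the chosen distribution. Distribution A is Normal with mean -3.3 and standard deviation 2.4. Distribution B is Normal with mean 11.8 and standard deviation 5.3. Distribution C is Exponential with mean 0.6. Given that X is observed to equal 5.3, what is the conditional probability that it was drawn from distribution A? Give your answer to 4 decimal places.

0.0075

Likelihoods f(5.3 | ·): A: 0.000270687; B: 0.0354833; C: 0.000242986.
Posterior ∝ prior × likelihood. Numerator for A: 0.333333·0.000270687 = 9.02291e-05.
Normalizing constant: 0.333333·0.000270687 + 0.333333·0.0354833 + 0.333333·0.000242986 = 0.011999.
P(A | observation) = 9.02291e-05 / 0.011999 = 0.00751972.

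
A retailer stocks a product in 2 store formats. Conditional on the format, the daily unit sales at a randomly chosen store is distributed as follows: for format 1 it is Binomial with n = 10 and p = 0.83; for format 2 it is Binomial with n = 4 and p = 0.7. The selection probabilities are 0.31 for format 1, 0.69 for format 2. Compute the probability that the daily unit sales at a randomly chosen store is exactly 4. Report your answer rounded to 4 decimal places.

Conditional on each format, P(X = 4): 1: 0.00240561; 2: 0.2401.
By total probability, P(X = 4) = 0.31·0.00240561 + 0.69·0.2401 = 0.166415.

0.1664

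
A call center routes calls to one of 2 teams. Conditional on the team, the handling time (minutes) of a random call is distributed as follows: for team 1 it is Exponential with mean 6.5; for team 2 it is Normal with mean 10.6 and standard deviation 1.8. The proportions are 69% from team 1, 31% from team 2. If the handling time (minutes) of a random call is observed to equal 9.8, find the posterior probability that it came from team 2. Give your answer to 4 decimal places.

Likelihoods f(9.8 | ·): 1: 0.0340647; 2: 0.200791.
Posterior ∝ prior × likelihood. Numerator for 2: 0.31·0.200791 = 0.0622452.
Normalizing constant: 0.69·0.0340647 + 0.31·0.200791 = 0.0857498.
P(2 | observation) = 0.0622452 / 0.0857498 = 0.725893.

0.7259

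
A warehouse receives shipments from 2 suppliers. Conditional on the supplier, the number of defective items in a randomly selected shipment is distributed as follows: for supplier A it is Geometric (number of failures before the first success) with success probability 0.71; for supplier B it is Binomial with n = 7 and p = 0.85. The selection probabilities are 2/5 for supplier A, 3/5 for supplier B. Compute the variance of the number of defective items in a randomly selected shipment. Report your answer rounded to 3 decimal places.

Per component, A: μ=0.408451, E[X²]=0.742115; B: μ=5.95, E[X²]=36.295.
E[X] = 0.4·0.408451 + 0.6·5.95 = 3.73338.
E[X²] = 0.4·0.742115 + 0.6·36.295 = 22.0738.
Var(X) = E[X²] − (E[X])² = 22.0738 − 13.9381 = 8.13572.

8.136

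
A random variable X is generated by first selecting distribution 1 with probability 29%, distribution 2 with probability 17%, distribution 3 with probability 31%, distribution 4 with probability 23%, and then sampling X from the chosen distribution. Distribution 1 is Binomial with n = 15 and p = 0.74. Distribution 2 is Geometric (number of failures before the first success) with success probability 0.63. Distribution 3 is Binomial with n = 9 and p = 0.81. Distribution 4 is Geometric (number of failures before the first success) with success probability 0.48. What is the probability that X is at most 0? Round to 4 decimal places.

0.2175

Conditional on each component, P(X ≤ 0): 1: 1.67726e-09; 2: 0.63; 3: 3.22688e-07; 4: 0.48.
By total probability, P(X ≤ 0) = 0.29·1.67726e-09 + 0.17·0.63 + 0.31·3.22688e-07 + 0.23·0.48 = 0.2175.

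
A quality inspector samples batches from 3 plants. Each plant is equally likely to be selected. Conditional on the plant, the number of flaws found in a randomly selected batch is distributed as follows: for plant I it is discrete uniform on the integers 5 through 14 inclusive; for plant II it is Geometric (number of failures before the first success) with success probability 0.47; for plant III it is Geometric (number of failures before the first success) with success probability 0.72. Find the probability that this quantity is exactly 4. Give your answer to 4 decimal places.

0.0138

Conditional on each plant, P(X = 4): I: 0; II: 0.0370853; III: 0.00442552.
By total probability, P(X = 4) = 0.333333·0 + 0.333333·0.0370853 + 0.333333·0.00442552 = 0.0138369.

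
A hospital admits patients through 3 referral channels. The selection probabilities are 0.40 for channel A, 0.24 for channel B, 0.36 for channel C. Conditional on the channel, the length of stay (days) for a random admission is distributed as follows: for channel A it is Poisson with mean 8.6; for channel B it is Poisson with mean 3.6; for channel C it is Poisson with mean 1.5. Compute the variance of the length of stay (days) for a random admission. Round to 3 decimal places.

14.884

Per component, A: μ=8.6, E[X²]=82.56; B: μ=3.6, E[X²]=16.56; C: μ=1.5, E[X²]=3.75.
E[X] = 0.4·8.6 + 0.24·3.6 + 0.36·1.5 = 4.844.
E[X²] = 0.4·82.56 + 0.24·16.56 + 0.36·3.75 = 38.3484.
Var(X) = E[X²] − (E[X])² = 38.3484 − 23.4643 = 14.8841.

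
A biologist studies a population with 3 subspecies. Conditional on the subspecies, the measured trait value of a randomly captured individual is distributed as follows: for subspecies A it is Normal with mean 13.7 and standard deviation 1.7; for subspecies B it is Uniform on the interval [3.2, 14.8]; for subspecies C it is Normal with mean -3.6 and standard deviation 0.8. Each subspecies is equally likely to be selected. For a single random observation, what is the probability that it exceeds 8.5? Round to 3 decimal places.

Conditional on each subspecies, P(X > 8.5): A: 0.998889; B: 0.543103; C: 0.
By total probability, P(X > 8.5) = 0.333333·0.998889 + 0.333333·0.543103 + 0.333333·0 = 0.513997.

0.514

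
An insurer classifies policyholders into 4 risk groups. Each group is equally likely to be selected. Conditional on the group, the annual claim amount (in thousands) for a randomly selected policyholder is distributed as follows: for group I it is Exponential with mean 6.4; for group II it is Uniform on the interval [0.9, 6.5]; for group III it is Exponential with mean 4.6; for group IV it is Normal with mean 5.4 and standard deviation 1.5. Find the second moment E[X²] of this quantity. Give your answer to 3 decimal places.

For each component E[X²] = Var + (mean)², giving I: 81.92; II: 16.3033; III: 42.32; IV: 31.41.
Overall E[X²] = 0.25·81.92 + 0.25·16.3033 + 0.25·42.32 + 0.25·31.41 = 42.9883.

42.988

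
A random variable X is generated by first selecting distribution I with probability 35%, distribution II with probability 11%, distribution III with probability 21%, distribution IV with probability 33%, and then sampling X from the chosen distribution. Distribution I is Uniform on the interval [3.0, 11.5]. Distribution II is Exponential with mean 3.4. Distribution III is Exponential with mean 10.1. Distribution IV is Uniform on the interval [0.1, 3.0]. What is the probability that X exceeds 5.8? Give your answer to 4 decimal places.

Conditional on each component, P(X > 5.8): I: 0.670588; II: 0.181612; III: 0.563123; IV: 0.
By total probability, P(X > 5.8) = 0.35·0.670588 + 0.11·0.181612 + 0.21·0.563123 + 0.33·0 = 0.372939.

0.3729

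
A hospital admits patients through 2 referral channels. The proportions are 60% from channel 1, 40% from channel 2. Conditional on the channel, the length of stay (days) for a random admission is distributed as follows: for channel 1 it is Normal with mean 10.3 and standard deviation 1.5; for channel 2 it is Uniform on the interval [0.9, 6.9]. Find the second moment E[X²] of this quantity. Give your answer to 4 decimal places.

For each component E[X²] = Var + (mean)², giving 1: 108.34; 2: 18.21.
Overall E[X²] = 0.6·108.34 + 0.4·18.21 = 72.288.

72.2880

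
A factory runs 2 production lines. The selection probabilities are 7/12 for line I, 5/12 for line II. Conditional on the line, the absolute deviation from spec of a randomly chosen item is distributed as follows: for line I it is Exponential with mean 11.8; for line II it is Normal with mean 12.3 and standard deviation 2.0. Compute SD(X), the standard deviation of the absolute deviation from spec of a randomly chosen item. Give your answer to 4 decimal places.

9.1077

Per component, I: μ=11.8, E[X²]=278.48; II: μ=12.3, E[X²]=155.29.
E[X] = 0.583333·11.8 + 0.416667·12.3 = 12.0083.
E[X²] = 0.583333·278.48 + 0.416667·155.29 = 227.151.
Var(X) = E[X²] − (E[X])² = 227.151 − 144.2 = 82.9508.
SD(X) = √82.9508 = 9.10773.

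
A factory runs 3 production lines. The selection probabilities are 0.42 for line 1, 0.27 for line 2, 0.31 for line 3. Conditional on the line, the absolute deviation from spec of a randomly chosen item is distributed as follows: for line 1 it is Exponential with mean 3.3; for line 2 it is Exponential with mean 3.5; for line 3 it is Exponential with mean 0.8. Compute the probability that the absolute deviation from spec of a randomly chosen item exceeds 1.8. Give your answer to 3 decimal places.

0.438

Conditional on each line, P(X > 1.8): 1: 0.579578; 2: 0.597928; 3: 0.105399.
By total probability, P(X > 1.8) = 0.42·0.579578 + 0.27·0.597928 + 0.31·0.105399 = 0.437537.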